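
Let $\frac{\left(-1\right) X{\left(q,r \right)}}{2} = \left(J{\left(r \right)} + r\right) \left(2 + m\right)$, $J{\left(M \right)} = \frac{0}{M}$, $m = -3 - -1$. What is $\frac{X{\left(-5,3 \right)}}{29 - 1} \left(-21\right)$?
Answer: $0$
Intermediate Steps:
$m = -2$ ($m = -3 + 1 = -2$)
$J{\left(M \right)} = 0$
$X{\left(q,r \right)} = 0$ ($X{\left(q,r \right)} = - 2 \left(0 + r\right) \left(2 - 2\right) = - 2 r 0 = \left(-2\right) 0 = 0$)
$\frac{X{\left(-5,3 \right)}}{29 - 1} \left(-21\right) = \frac{1}{29 - 1} \cdot 0 \left(-21\right) = \frac{1}{28} \cdot 0 \left(-21\right) = 0 \left(-21\right) = 0$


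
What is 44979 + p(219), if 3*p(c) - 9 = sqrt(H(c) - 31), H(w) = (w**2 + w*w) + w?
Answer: 44982 + sqrt(96110)/3 ≈ 45085.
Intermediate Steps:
H(w) = w + 2*w**2 (H(w) = (w**2 + w**2) + w = 2*w**2 + w = w + 2*w**2)
p(c) = 3 + sqrt(-31 + c*(1 + 2*c))/3 (p(c) = 3 + sqrt(c*(1 + 2*c) - 31)/3 = 3 + sqrt(-31 + c*(1 + 2*c))/3)
44979 + p(219) = 44979 + (3 + sqrt(-31 + 219*(1 + 2*219))/3) = 44979 + (3 + sqrt(-31 + 219*(1 + 438))/3) = 44979 + (3 + sqrt(-31 + 219*439)/3) = 44979 + (3 + sqrt(-31 + 96141)/3) = 44979 + (3 + sqrt(96110)/3) = 44982 + sqrt(96110)/3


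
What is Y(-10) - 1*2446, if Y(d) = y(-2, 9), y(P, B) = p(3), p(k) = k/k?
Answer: -2445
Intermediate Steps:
p(k) = 1
y(P, B) = 1
Y(d) = 1
Y(-10) - 1*2446 = 1 - 1*2446 = 1 - 2446 = -2445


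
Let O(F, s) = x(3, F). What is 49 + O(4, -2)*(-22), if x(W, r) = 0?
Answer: 49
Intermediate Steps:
O(F, s) = 0
49 + O(4, -2)*(-22) = 49 + 0*(-22) = 49 + 0 = 49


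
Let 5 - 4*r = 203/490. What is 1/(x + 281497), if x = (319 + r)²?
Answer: 78400/30104873681 ≈ 2.6042e-6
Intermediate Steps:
r = 321/280 (r = 5/4 - 203/(4*490) = 5/4 - ¼*29/70 = 5/4 - 29/280 = 321/280 ≈ 1.1464)
x = 8035508881/78400 (x = (319 + 321/280)² = (89641/280)² = 8035508881/78400 ≈ 1.0249e+5)
1/(x + 281497) = 1/(8035508881/78400 + 281497) = 1/(30104873681/78400) = 78400/30104873681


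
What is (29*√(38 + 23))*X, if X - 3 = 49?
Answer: 1508*√61 ≈ 11778.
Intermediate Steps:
X = 52 (X = 3 + 49 = 52)
(29*√(38 + 23))*X = (29*√(38 + 23))*52 = (29*√61)*52 = 1508*√61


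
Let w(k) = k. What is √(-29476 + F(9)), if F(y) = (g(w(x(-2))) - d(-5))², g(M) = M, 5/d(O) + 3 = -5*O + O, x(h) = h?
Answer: I*√8517043/17 ≈ 171.67*I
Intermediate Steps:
d(O) = 5/(-3 - 4*O) (d(O) = 5/(-3 + (-5*O + O)) = 5/(-3 - 4*O))
F(y) = 1521/289 (F(y) = (-2 - (-5)/(3 + 4*(-5)))² = (-2 - (-5)/(3 - 20))² = (-2 - (-5)/(-17))² = (-2 - (-5)*(-1)/17)² = (-2 - 1*5/17)² = (-2 - 5/17)² = (-39/17)² = 1521/289)
√(-29476 + F(9)) = √(-29476 + 1521/289) = √(-8517043/289) = I*√8517043/17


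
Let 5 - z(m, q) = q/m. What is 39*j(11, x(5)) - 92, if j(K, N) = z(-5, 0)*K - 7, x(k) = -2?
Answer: 1780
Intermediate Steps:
z(m, q) = 5 - q/m
j(K, N) = -7 + 5*K (j(K, N) = (5 - 1*0/(-5))*K - 7 = (5 - 1*0*(-1/5))*K - 7 = (5 + 0)*K - 7 = 5*K - 7 = -7 + 5*K)
39*j(11, x(5)) - 92 = 39*(-7 + 5*11) - 92 = 39*(-7 + 55) - 92 = 39*48 - 92 = 1872 - 92 = 1780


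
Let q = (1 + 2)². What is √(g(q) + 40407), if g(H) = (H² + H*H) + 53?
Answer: √40622 ≈ 201.55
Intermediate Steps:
q = 9 (q = 3² = 9)
g(H) = 53 + 2*H² (g(H) = (H² + H²) + 53 = 2*H² + 53 = 53 + 2*H²)
√(g(q) + 40407) = √((53 + 2*9²) + 40407) = √((53 + 2*81) + 40407) = √((53 + 162) + 40407) = √(215 + 40407) = √40622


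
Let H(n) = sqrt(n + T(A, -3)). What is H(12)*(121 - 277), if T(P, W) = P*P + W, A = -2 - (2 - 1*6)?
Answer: -156*sqrt(13) ≈ -562.47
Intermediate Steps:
A = 2 (A = -2 - (2 - 6) = -2 - 1*(-4) = -2 + 4 = 2)
T(P, W) = W + P**2 (T(P, W) = P**2 + W = W + P**2)
H(n) = sqrt(1 + n) (H(n) = sqrt(n + (-3 + 2**2)) = sqrt(n + (-3 + 4)) = sqrt(n + 1) = sqrt(1 + n))
H(12)*(121 - 277) = sqrt(1 + 12)*(121 - 277) = sqrt(13)*(-156) = -156*sqrt(13)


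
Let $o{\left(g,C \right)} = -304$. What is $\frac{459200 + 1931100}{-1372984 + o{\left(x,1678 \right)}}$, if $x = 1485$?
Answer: $- \frac{597575}{343322} \approx -1.7406$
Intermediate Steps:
$\frac{459200 + 1931100}{-1372984 + o{\left(x,1678 \right)}} = \frac{459200 + 1931100}{-1372984 - 304} = \frac{2390300}{-1373288} = 2390300 \left(- \frac{1}{1373288}\right) = - \frac{597575}{343322}$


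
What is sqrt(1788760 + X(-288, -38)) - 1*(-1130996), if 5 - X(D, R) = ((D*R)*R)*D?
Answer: 1130996 + I*sqrt(117982371) ≈ 1.131e+6 + 10862.0*I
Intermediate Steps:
X(D, R) = 5 - D**2*R**2 (X(D, R) = 5 - (D*R)*R*D = 5 - D*R**2*D = 5 - D**2*R**2)
sqrt(1788760 + X(-288, -38)) - 1*(-1130996) = sqrt(1788760 + (5 - 1*(-288)**2*(-38)**2)) - 1*(-1130996) = sqrt(1788760 + (5 - 1*82944*1444)) + 1130996 = sqrt(1788760 + (5 - 119771136)) + 1130996 = sqrt(1788760 - 119771131) + 1130996 = sqrt(-117982371) + 1130996 = I*sqrt(117982371) + 1130996 = 1130996 + I*sqrt(117982371)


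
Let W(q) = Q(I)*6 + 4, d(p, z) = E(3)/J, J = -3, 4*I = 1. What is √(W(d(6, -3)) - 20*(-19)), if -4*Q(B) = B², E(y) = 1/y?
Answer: 3*√2730/8 ≈ 19.594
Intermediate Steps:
I = ¼ (I = (¼)*1 = ¼ ≈ 0.25000)
E(y) = 1/y
Q(B) = -B²/4
d(p, z) = -⅑ (d(p, z) = 1/(3*(-3)) = (⅓)*(-⅓) = -⅑)
W(q) = 125/32 (W(q) = -(¼)²/4*6 + 4 = -¼*1/16*6 + 4 = -1/64*6 + 4 = -3/32 + 4 = 125/32)
√(W(d(6, -3)) - 20*(-19)) = √(125/32 - 20*(-19)) = √(125/32 + 380) = √(12285/32) = 3*√2730/8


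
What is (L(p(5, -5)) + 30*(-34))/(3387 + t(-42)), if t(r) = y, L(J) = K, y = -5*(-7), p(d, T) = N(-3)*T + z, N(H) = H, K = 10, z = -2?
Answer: -505/1711 ≈ -0.29515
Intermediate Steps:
p(d, T) = -2 - 3*T (p(d, T) = -3*T - 2 = -2 - 3*T)
y = 35
L(J) = 10
t(r) = 35
(L(p(5, -5)) + 30*(-34))/(3387 + t(-42)) = (10 + 30*(-34))/(3387 + 35) = (10 - 1020)/3422 = -1010*1/3422 = -505/1711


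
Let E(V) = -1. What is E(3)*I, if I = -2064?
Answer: 2064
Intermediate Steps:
E(3)*I = -1*(-2064) = 2064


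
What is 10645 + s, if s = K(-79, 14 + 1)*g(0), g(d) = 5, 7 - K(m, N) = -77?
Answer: 11065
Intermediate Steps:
K(m, N) = 84 (K(m, N) = 7 - 1*(-77) = 7 + 77 = 84)
s = 420 (s = 84*5 = 420)
10645 + s = 10645 + 420 = 11065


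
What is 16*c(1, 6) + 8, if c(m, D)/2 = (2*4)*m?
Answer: 264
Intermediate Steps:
c(m, D) = 16*m (c(m, D) = 2*((2*4)*m) = 2*(8*m) = 16*m)
16*c(1, 6) + 8 = 16*(16*1) + 8 = 16*16 + 8 = 256 + 8 = 264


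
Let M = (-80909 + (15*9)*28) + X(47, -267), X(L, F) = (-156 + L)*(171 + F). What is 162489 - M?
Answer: 229154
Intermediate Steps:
M = -66665 (M = (-80909 + (15*9)*28) + (-26676 - 156*(-267) + 171*47 - 267*47) = (-80909 + 135*28) + (-26676 + 41652 + 8037 - 12549) = (-80909 + 3780) + 10464 = -77129 + 10464 = -66665)
162489 - M = 162489 - 1*(-66665) = 162489 + 66665 = 229154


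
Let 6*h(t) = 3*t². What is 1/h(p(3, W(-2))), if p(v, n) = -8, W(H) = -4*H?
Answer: 1/32 ≈ 0.031250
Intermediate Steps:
h(t) = t²/2 (h(t) = (3*t²)/6 = t²/2)
1/h(p(3, W(-2))) = 1/((½)*(-8)²) = 1/((½)*64) = 1/32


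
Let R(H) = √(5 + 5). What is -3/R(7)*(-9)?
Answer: 27*√10/10 ≈ 8.5381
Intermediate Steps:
R(H) = √10
-3/R(7)*(-9) = -3*√10/10*(-9) = 27*√10/10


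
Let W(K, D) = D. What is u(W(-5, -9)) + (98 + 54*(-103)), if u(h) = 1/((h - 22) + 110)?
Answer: -431655/79 ≈ -5464.0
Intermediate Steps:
u(h) = 1/(88 + h) (u(h) = 1/((-22 + h) + 110) = 1/(88 + h))
u(W(-5, -9)) + (98 + 54*(-103)) = 1/(88 - 9) + (98 + 54*(-103)) = 1/79 + (98 - 5562) = 1/79 - 5464 = -431655/79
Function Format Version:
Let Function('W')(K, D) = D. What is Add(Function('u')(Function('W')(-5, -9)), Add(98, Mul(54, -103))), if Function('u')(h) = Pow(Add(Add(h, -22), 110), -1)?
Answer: Rational(-431655, 79) ≈ -5464.0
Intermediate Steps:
Function('u')(h) = Pow(Add(88, h), -1) (Function('u')(h) = Pow(Add(Add(-22, h), 110), -1) = Pow(Add(88, h), -1))
Add(Function('u')(Function('W')(-5, -9)), Add(98, Mul(54, -103))) = Add(Pow(Add(88, -9), -1), Add(98, Mul(54, -103))) = Add(Pow(79, -1), Add(98, -5562)) = Add(Rational(1, 79), -5464) = Rational(-431655, 79)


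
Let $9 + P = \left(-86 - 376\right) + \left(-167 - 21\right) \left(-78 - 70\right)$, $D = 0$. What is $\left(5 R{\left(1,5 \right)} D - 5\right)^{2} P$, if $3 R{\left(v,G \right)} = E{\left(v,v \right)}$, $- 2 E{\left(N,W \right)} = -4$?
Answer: $683825$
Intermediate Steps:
$E{\left(N,W \right)} = 2$ ($E{\left(N,W \right)} = \left(- \frac{1}{2}\right) \left(-4\right) = 2$)
$R{\left(v,G \right)} = \frac{2}{3}$ ($R{\left(v,G \right)} = \frac{1}{3} \cdot 2 = \frac{2}{3}$)
$P = 27353$ ($P = -9 + \left(\left(-86 - 376\right) + \left(-167 - 21\right) \left(-78 - 70\right)\right) = -9 - -27362 = -9 + \left(-462 + 27824\right) = -9 + 27362 = 27353$)
$\left(5 R{\left(1,5 \right)} D - 5\right)^{2} P = \left(5 \cdot \frac{2}{3} \cdot 0 - 5\right)^{2} \cdot 27353 = \left(\frac{10}{3} \cdot 0 - 5\right)^{2} \cdot 27353 = \left(0 - 5\right)^{2} \cdot 27353 = \left(-5\right)^{2} \cdot 27353 = 25 \cdot 27353 = 683825$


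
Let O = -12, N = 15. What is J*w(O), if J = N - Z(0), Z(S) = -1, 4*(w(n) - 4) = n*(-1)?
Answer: 112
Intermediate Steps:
w(n) = 4 - n/4 (w(n) = 4 + (n*(-1))/4 = 4 + (-n)/4 = 4 - n/4)
J = 16 (J = 15 - 1*(-1) = 15 + 1 = 16)
J*w(O) = 16*(4 - ¼*(-12)) = 16*(4 + 3) = 16*7 = 112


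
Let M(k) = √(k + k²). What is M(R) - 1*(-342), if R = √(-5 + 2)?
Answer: 342 + 3^(¼)*√(I - √3) ≈ 342.48 + 1.7978*I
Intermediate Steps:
R = I*√3 (R = √(-3) = I*√3 ≈ 1.732*I)
M(R) - 1*(-342) = √((I*√3)*(1 + I*√3)) - 1*(-342) = √(I*√3*(1 + I*√3)) + 342 = 3^(¼)*√(I*(1 + I*√3)) + 342 = 342 + 3^(¼)*√(I*(1 + I*√3))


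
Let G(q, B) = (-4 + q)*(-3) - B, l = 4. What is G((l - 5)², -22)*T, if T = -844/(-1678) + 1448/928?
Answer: 6225141/97324 ≈ 63.963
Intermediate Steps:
T = 200811/97324 (T = -844*(-1/1678) + 1448*(1/928) = 422/839 + 181/116 = 200811/97324 ≈ 2.0633)
G(q, B) = 12 - B - 3*q (G(q, B) = (12 - 3*q) - B = 12 - B - 3*q)
G((l - 5)², -22)*T = (12 - 1*(-22) - 3*(4 - 5)²)*(200811/97324) = (12 + 22 - 3*(-1)²)*(200811/97324) = (12 + 22 - 3*1)*(200811/97324) = (12 + 22 - 3)*(200811/97324) = 31*(200811/97324) = 6225141/97324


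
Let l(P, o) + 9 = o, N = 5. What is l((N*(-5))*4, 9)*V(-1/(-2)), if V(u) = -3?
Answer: 0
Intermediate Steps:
l(P, o) = -9 + o
l((N*(-5))*4, 9)*V(-1/(-2)) = (-9 + 9)*(-3) = 0*(-3) = 0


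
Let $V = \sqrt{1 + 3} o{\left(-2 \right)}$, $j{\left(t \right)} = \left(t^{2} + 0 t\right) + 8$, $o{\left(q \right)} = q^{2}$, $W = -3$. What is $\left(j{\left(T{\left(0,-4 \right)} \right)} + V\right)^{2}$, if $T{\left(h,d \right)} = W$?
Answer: $625$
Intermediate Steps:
$T{\left(h,d \right)} = -3$
$j{\left(t \right)} = 8 + t^{2}$ ($j{\left(t \right)} = \left(t^{2} + 0\right) + 8 = t^{2} + 8 = 8 + t^{2}$)
$V = 8$ ($V = \sqrt{1 + 3} \left(-2\right)^{2} = \sqrt{4} \cdot 4 = 2 \cdot 4 = 8$)
$\left(j{\left(T{\left(0,-4 \right)} \right)} + V\right)^{2} = \left(\left(8 + \left(-3\right)^{2}\right) + 8\right)^{2} = \left(\left(8 + 9\right) + 8\right)^{2} = \left(17 + 8\right)^{2} = 25^{2} = 625$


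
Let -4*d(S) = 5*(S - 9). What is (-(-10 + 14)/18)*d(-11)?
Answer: -50/9 ≈ -5.5556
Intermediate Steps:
d(S) = 45/4 - 5*S/4 (d(S) = -5*(S - 9)/4 = -5*(-9 + S)/4 = -(-45 + 5*S)/4 = 45/4 - 5*S/4)
(-(-10 + 14)/18)*d(-11) = (-(-10 + 14)/18)*(45/4 - 5/4*(-11)) = (-4/18)*(45/4 + 55/4) = -1*2/9*25 = -2/9*25 = -50/9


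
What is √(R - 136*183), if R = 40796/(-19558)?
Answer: 5*I*√1943028626/1397 ≈ 157.77*I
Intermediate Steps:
R = -2914/1397 (R = 40796*(-1/19558) = -2914/1397 ≈ -2.0859)
√(R - 136*183) = √(-2914/1397 - 136*183) = √(-2914/1397 - 24888) = √(-34771450/1397) = 5*I*√1943028626/1397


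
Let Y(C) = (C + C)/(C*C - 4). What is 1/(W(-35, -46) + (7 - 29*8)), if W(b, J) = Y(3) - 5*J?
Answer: 5/31 ≈ 0.16129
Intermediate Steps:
Y(C) = 2*C/(-4 + C²) (Y(C) = (2*C)/(C² - 4) = (2*C)/(-4 + C²) = 2*C/(-4 + C²))
W(b, J) = 6/5 - 5*J (W(b, J) = 2*3/(-4 + 3²) - 5*J = 2*3/(-4 + 9) - 5*J = 2*3/5 - 5*J = 2*3*(⅕) - 5*J = 6/5 - 5*J)
1/(W(-35, -46) + (7 - 29*8)) = 1/((6/5 - 5*(-46)) + (7 - 29*8)) = 1/((6/5 + 230) + (7 - 232)) = 1/(1156/5 - 225) = 1/(31/5) = 5/31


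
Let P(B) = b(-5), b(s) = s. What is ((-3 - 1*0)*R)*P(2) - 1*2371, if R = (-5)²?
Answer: -1996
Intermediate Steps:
R = 25
P(B) = -5
((-3 - 1*0)*R)*P(2) - 1*2371 = ((-3 - 1*0)*25)*(-5) - 1*2371 = ((-3 + 0)*25)*(-5) - 2371 = -3*25*(-5) - 2371 = -75*(-5) - 2371 = 375 - 2371 = -1996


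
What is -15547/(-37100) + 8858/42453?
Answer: 2664821/4245300 ≈ 0.62771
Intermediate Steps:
-15547/(-37100) + 8858/42453 = -15547*(-1/37100) + 8858*(1/42453) = 2221/5300 + 8858/42453 = 2664821/4245300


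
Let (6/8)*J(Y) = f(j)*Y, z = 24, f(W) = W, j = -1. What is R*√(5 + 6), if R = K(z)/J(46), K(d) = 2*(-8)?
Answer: 6*√11/23 ≈ 0.86521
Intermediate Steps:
J(Y) = -4*Y/3 (J(Y) = 4*(-Y)/3 = -4*Y/3)
K(d) = -16
R = 6/23 (R = -16/((-4/3*46)) = -16/(-184/3) = -16*(-3/184) = 6/23 ≈ 0.26087)
R*√(5 + 6) = 6*√(5 + 6)/23 = 6*√11/23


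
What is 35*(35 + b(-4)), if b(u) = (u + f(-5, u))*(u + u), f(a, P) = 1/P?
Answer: 2415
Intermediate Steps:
b(u) = 2*u*(u + 1/u) (b(u) = (u + 1/u)*(u + u) = (u + 1/u)*(2*u) = 2*u*(u + 1/u))
35*(35 + b(-4)) = 35*(35 + (2 + 2*(-4)²)) = 35*(35 + (2 + 2*16)) = 35*(35 + (2 + 32)) = 35*(35 + 34) = 35*69 = 2415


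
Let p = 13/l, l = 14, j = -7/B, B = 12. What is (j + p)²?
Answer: 841/7056 ≈ 0.11919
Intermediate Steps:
j = -7/12 ≈ -0.58333
p = 13/14 ≈ 0.92857
(j + p)² = (-7/12 + 13/14)² = (29/84)² = 841/7056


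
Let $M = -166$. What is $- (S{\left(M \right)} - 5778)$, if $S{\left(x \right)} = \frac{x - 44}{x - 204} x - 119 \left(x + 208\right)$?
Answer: $\frac{402198}{37} \approx 10870.0$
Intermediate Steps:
$S{\left(x \right)} = -24752 - 119 x + \frac{x \left(-44 + x\right)}{-204 + x}$ ($S{\left(x \right)} = \frac{-44 + x}{-204 + x} x - 119 \left(208 + x\right) = \frac{-44 + x}{-204 + x} x - \left(24752 + 119 x\right) = \frac{x \left(-44 + x\right)}{-204 + x} - \left(24752 + 119 x\right) = -24752 - 119 x + \frac{x \left(-44 + x\right)}{-204 + x}$)
$- (S{\left(M \right)} - 5778) = - (\frac{2 \left(2524704 - -43160 - 59 \left(-166\right)^{2}\right)}{-204 - 166} - 5778) = - (\frac{2 \left(2524704 + 43160 - 1625804\right)}{-370} - 5778) = - (2 \left(- \frac{1}{370}\right) \left(2524704 + 43160 - 1625804\right) - 5778) = - (2 \left(- \frac{1}{370}\right) 942060 - 5778) = - (- \frac{188412}{37} - 5778) = \left(-1\right) \left(- \frac{402198}{37}\right) = \frac{402198}{37}$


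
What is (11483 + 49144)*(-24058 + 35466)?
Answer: 691632816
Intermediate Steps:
(11483 + 49144)*(-24058 + 35466) = 60627*11408 = 691632816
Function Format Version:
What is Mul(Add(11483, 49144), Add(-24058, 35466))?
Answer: 691632816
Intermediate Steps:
Mul(Add(11483, 49144), Add(-24058, 35466)) = Mul(60627, 11408) = 691632816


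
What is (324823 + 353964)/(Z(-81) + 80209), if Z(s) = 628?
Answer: 678787/80837 ≈ 8.3970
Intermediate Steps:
(324823 + 353964)/(Z(-81) + 80209) = (324823 + 353964)/(628 + 80209) = 678787/80837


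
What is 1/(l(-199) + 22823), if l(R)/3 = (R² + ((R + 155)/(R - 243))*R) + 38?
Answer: 221/31311406 ≈ 7.0581e-6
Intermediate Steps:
l(R) = 114 + 3*R² + 3*R*(155 + R)/(-243 + R) (l(R) = 3*((R² + ((R + 155)/(R - 243))*R) + 38) = 3*((R² + ((155 + R)/(-243 + R))*R) + 38) = 3*((R² + R*(155 + R)/(-243 + R)) + 38) = 3*(38 + R² + R*(155 + R)/(-243 + R)) = 114 + 3*R² + 3*R*(155 + R)/(-243 + R))
1/(l(-199) + 22823) = 1/(3*(-9234 + (-199)³ - 242*(-199)² + 193*(-199))/(-243 - 199) + 22823) = 1/(3*(-9234 - 7880599 - 242*39601 - 38407)/(-442) + 22823) = 1/(3*(-1/442)*(-9234 - 7880599 - 9583442 - 38407) + 22823) = 1/(3*(-1/442)*(-17511682) + 22823) = 1/(26267523/221 + 22823) = 1/(31311406/221) = 221/31311406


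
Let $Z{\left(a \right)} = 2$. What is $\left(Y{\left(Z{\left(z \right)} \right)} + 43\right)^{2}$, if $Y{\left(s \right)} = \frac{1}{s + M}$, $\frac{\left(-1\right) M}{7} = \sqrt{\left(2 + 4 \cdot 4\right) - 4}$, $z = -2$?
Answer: $\frac{429948831}{232562} - \frac{102634 \sqrt{14}}{116281} \approx 1845.4$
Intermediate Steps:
$M = - 7 \sqrt{14}$ ($M = - 7 \sqrt{\left(2 + 4 \cdot 4\right) - 4} = - 7 \sqrt{\left(2 + 16\right) - 4} = - 7 \sqrt{18 - 4} = - 7 \sqrt{14} \approx -26.192$)
$Y{\left(s \right)} = \frac{1}{s - 7 \sqrt{14}}$
$\left(Y{\left(Z{\left(z \right)} \right)} + 43\right)^{2} = \left(\frac{1}{2 - 7 \sqrt{14}} + 43\right)^{2} = \left(43 + \frac{1}{2 - 7 \sqrt{14}}\right)^{2}$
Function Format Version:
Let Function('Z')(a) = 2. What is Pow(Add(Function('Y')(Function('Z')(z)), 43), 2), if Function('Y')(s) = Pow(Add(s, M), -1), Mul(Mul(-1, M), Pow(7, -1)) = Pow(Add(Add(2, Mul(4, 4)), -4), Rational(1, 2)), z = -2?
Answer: Add(Rational(429948831, 232562), Mul(Rational(-102634, 116281), Pow(14, Rational(1, 2)))) ≈ 1845.4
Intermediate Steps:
M = Mul(-7, Pow(14, Rational(1, 2))) (M = Mul(-7, Pow(Add(Add(2, Mul(4, 4)), -4), Rational(1, 2))) = Mul(-7, Pow(Add(Add(2, 16), -4), Rational(1, 2))) = Mul(-7, Pow(Add(18, -4), Rational(1, 2))) = Mul(-7, Pow(14, Rational(1, 2))) ≈ -26.192)
Function('Y')(s) = Pow(Add(s, Mul(-7, Pow(14, Rational(1, 2)))), -1)
Pow(Add(Function('Y')(Function('Z')(z)), 43), 2) = Pow(Add(Pow(Add(2, Mul(-7, Pow(14, Rational(1, 2)))), -1), 43), 2) = Pow(Add(43, Pow(Add(2, Mul(-7, Pow(14, Rational(1, 2)))), -1)), 2)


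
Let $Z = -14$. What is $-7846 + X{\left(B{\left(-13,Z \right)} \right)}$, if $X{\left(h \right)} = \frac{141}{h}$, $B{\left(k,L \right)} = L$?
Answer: $- \frac{109985}{14} \approx -7856.1$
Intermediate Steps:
$-7846 + X{\left(B{\left(-13,Z \right)} \right)} = -7846 + \frac{141}{-14} = -7846 + 141 \left(- \frac{1}{14}\right) = -7846 - \frac{141}{14} = - \frac{109985}{14}$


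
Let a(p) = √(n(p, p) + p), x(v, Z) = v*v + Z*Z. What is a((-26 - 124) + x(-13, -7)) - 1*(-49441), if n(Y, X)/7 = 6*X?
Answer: 49441 + 2*√731 ≈ 49495.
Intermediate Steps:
n(Y, X) = 42*X (n(Y, X) = 7*(6*X) = 42*X)
x(v, Z) = Z² + v² (x(v, Z) = v² + Z² = Z² + v²)
a(p) = √43*√p (a(p) = √(42*p + p) = √(43*p) = √43*√p)
a((-26 - 124) + x(-13, -7)) - 1*(-49441) = √43*√((-26 - 124) + ((-7)² + (-13)²)) - 1*(-49441) = √43*√(-150 + (49 + 169)) + 49441 = √43*√(-150 + 218) + 49441 = √43*√68 + 49441 = √43*(2*√17) + 49441 = 2*√731 + 49441 = 49441 + 2*√731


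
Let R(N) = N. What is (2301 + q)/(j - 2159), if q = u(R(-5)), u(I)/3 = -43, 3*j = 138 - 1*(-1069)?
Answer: -3258/2635 ≈ -1.2364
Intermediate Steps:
j = 1207/3 (j = (138 - 1*(-1069))/3 = (138 + 1069)/3 = (⅓)*1207 = 1207/3 ≈ 402.33)
u(I) = -129 (u(I) = 3*(-43) = -129)
q = -129
(2301 + q)/(j - 2159) = (2301 - 129)/(1207/3 - 2159) = 2172/(-5270/3) = 2172*(-3/5270) = -3258/2635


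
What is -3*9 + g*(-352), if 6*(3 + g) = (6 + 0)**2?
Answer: -1083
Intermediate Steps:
g = 3 (g = -3 + (6 + 0)**2/6 = -3 + (1/6)*6**2 = -3 + (1/6)*36 = -3 + 6 = 3)
-3*9 + g*(-352) = -3*9 + 3*(-352) = -27 - 1056 = -1083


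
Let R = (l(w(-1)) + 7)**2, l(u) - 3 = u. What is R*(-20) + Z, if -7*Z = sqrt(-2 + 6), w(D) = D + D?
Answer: -8962/7 ≈ -1280.3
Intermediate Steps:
w(D) = 2*D
l(u) = 3 + u
Z = -2/7 (Z = -sqrt(-2 + 6)/7 = -sqrt(4)/7 = -1/7*2 = -2/7 ≈ -0.28571)
R = 64 (R = ((3 + 2*(-1)) + 7)**2 = ((3 - 2) + 7)**2 = (1 + 7)**2 = 8**2 = 64)
R*(-20) + Z = 64*(-20) - 2/7 = -1280 - 2/7 = -8962/7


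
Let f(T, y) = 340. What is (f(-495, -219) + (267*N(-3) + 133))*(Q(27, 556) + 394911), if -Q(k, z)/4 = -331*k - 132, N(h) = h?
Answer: -141429336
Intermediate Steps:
Q(k, z) = 528 + 1324*k (Q(k, z) = -4*(-331*k - 132) = -4*(-132 - 331*k) = 528 + 1324*k)
(f(-495, -219) + (267*N(-3) + 133))*(Q(27, 556) + 394911) = (340 + (267*(-3) + 133))*((528 + 1324*27) + 394911) = (340 + (-801 + 133))*((528 + 35748) + 394911) = (340 - 668)*(36276 + 394911) = -328*431187 = -141429336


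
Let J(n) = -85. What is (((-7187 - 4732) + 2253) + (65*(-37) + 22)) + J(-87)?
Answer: -12134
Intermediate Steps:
(((-7187 - 4732) + 2253) + (65*(-37) + 22)) + J(-87) = (((-7187 - 4732) + 2253) + (65*(-37) + 22)) - 85 = ((-11919 + 2253) + (-2405 + 22)) - 85 = (-9666 - 2383) - 85 = -12049 - 85 = -12134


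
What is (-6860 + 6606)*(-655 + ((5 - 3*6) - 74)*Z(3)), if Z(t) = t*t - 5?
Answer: 254762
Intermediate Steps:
Z(t) = -5 + t**2 (Z(t) = t**2 - 5 = -5 + t**2)
(-6860 + 6606)*(-655 + ((5 - 3*6) - 74)*Z(3)) = (-6860 + 6606)*(-655 + ((5 - 3*6) - 74)*(-5 + 3**2)) = -254*(-655 + ((5 - 18) - 74)*(-5 + 9)) = -254*(-655 + (-13 - 74)*4) = -254*(-655 - 87*4) = -254*(-655 - 348) = -254*(-1003) = 254762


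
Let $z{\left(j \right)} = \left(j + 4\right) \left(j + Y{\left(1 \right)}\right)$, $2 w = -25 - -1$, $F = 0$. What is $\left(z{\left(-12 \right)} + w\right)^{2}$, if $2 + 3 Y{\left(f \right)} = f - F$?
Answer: $\frac{67600}{9} \approx 7511.1$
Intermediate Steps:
$Y{\left(f \right)} = - \frac{2}{3} + \frac{f}{3}$ ($Y{\left(f \right)} = - \frac{2}{3} + \frac{f - 0}{3} = - \frac{2}{3} + \frac{f + 0}{3} = - \frac{2}{3} + \frac{f}{3}$)
$w = -12$ ($w = \frac{-25 - -1}{2} = \frac{-25 + 1}{2} = \frac{1}{2} \left(-24\right) = -12$)
$z{\left(j \right)} = \left(4 + j\right) \left(- \frac{1}{3} + j\right)$ ($z{\left(j \right)} = \left(j + 4\right) \left(j + \left(- \frac{2}{3} + \frac{1}{3} \cdot 1\right)\right) = \left(4 + j\right) \left(j + \left(- \frac{2}{3} + \frac{1}{3}\right)\right) = \left(4 + j\right) \left(j - \frac{1}{3}\right) = \left(4 + j\right) \left(- \frac{1}{3} + j\right)$)
$\left(z{\left(-12 \right)} + w\right)^{2} = \left(\left(- \frac{4}{3} + \left(-12\right)^{2} + \frac{11}{3} \left(-12\right)\right) - 12\right)^{2} = \left(\left(- \frac{4}{3} + 144 - 44\right) - 12\right)^{2} = \left(\frac{296}{3} - 12\right)^{2} = \left(\frac{260}{3}\right)^{2} = \frac{67600}{9}$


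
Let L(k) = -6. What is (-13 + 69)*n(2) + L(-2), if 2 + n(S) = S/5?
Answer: -478/5 ≈ -95.600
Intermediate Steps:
n(S) = -2 + S/5
(-13 + 69)*n(2) + L(-2) = (-13 + 69)*(-2 + (1/5)*2) - 6 = 56*(-2 + 2/5) - 6 = 56*(-8/5) - 6 = -448/5 - 6 = -478/5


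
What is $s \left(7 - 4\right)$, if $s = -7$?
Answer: $-21$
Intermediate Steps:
$s \left(7 - 4\right) = - 7 \left(7 - 4\right) = \left(-7\right) 3 = -21$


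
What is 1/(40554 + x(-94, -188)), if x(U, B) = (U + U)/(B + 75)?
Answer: 113/4582790 ≈ 2.4657e-5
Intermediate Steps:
x(U, B) = 2*U/(75 + B) (x(U, B) = (2*U)/(75 + B) = 2*U/(75 + B))
1/(40554 + x(-94, -188)) = 1/(40554 + 2*(-94)/(75 - 188)) = 1/(40554 + 2*(-94)/(-113)) = 1/(40554 + 2*(-94)*(-1/113)) = 1/(40554 + 188/113) = 1/(4582790/113) = 113/4582790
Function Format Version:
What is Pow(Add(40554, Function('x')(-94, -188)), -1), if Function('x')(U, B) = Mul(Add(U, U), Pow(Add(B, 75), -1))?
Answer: Rational(113, 4582790) ≈ 2.4657e-5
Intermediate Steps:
Function('x')(U, B) = Mul(2, U, Pow(Add(75, B), -1)) (Function('x')(U, B) = Mul(Mul(2, U), Pow(Add(75, B), -1)) = Mul(2, U, Pow(Add(75, B), -1)))
Pow(Add(40554, Function('x')(-94, -188)), -1) = Pow(Add(40554, Mul(2, -94, Pow(Add(75, -188), -1))), -1) = Pow(Add(40554, Mul(2, -94, Pow(-113, -1))), -1) = Pow(Add(40554, Mul(2, -94, Rational(-1, 113))), -1) = Pow(Add(40554, Rational(188, 113)), -1) = Pow(Rational(4582790, 113), -1) = Rational(113, 4582790)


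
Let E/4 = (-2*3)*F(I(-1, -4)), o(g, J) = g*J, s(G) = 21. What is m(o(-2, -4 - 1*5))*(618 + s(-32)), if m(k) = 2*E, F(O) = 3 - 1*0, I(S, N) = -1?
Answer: -92016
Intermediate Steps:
F(O) = 3 (F(O) = 3 + 0 = 3)
o(g, J) = J*g
E = -72 (E = 4*(-2*3*3) = 4*(-6*3) = 4*(-18) = -72)
m(k) = -144 (m(k) = 2*(-72) = -144)
m(o(-2, -4 - 1*5))*(618 + s(-32)) = -144*(618 + 21) = -144*639 = -92016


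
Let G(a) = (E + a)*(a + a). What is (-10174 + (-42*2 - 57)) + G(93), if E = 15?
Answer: 9773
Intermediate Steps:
G(a) = 2*a*(15 + a) (G(a) = (15 + a)*(a + a) = (15 + a)*(2*a) = 2*a*(15 + a))
(-10174 + (-42*2 - 57)) + G(93) = (-10174 + (-42*2 - 57)) + 2*93*(15 + 93) = (-10174 + (-84 - 57)) + 2*93*108 = (-10174 - 141) + 20088 = -10315 + 20088 = 9773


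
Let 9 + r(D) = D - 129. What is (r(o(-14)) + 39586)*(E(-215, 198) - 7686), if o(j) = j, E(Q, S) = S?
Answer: -295281792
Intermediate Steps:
r(D) = -138 + D (r(D) = -9 + (D - 129) = -9 + (-129 + D) = -138 + D)
(r(o(-14)) + 39586)*(E(-215, 198) - 7686) = ((-138 - 14) + 39586)*(198 - 7686) = (-152 + 39586)*(-7488) = 39434*(-7488) = -295281792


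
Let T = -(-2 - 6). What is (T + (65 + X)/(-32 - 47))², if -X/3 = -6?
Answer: 301401/6241 ≈ 48.294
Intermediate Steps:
X = 18 (X = -3*(-6) = 18)
T = 8 (T = -1*(-8) = 8)
(T + (65 + X)/(-32 - 47))² = (8 + (65 + 18)/(-32 - 47))² = (8 + 83/(-79))² = (8 + 83*(-1/79))² = (8 - 83/79)² = (549/79)² = 301401/6241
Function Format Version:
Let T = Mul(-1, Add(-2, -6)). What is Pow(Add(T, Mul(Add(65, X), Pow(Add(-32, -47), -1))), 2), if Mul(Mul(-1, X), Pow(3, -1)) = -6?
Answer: Rational(301401, 6241) ≈ 48.294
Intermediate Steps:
X = 18 (X = Mul(-3, -6) = 18)
T = 8 (T = Mul(-1, -8) = 8)
Pow(Add(T, Mul(Add(65, X), Pow(Add(-32, -47), -1))), 2) = Pow(Add(8, Mul(Add(65, 18), Pow(Add(-32, -47), -1))), 2) = Pow(Add(8, Mul(83, Pow(-79, -1))), 2) = Pow(Add(8, Mul(83, Rational(-1, 79))), 2) = Pow(Add(8, Rational(-83, 79)), 2) = Pow(Rational(549, 79), 2) = Rational(301401, 6241)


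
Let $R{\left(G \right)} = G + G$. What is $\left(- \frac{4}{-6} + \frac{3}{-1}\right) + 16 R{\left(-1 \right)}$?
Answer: $- \frac{103}{3} \approx -34.333$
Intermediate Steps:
$R{\left(G \right)} = 2 G$
$\left(- \frac{4}{-6} + \frac{3}{-1}\right) + 16 R{\left(-1 \right)} = \left(- \frac{4}{-6} + \frac{3}{-1}\right) + 16 \cdot 2 \left(-1\right) = \left(\left(-4\right) \left(- \frac{1}{6}\right) + 3 \left(-1\right)\right) + 16 \left(-2\right) = \left(\frac{2}{3} - 3\right) - 32 = - \frac{7}{3} - 32 = - \frac{103}{3}$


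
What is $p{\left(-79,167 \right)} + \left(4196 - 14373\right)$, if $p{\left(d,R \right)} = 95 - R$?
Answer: $-10249$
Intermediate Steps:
$p{\left(-79,167 \right)} + \left(4196 - 14373\right) = \left(95 - 167\right) + \left(4196 - 14373\right) = -72 - 10177 = -10249$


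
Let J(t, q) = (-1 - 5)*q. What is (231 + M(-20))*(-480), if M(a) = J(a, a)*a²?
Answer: -23150880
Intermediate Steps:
J(t, q) = -6*q
M(a) = -6*a³ (M(a) = (-6*a)*a² = -6*a³)
(231 + M(-20))*(-480) = (231 - 6*(-20)³)*(-480) = (231 - 6*(-8000))*(-480) = (231 + 48000)*(-480) = 48231*(-480) = -23150880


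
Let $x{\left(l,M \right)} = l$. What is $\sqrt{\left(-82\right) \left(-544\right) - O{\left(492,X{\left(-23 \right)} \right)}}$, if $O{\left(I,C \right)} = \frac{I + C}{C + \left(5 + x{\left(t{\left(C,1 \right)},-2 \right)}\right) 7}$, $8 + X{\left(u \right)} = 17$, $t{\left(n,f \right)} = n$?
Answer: $\frac{\sqrt{510663385}}{107} \approx 211.2$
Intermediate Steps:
$X{\left(u \right)} = 9$ ($X{\left(u \right)} = -8 + 17 = 9$)
$O{\left(I,C \right)} = \frac{C + I}{35 + 8 C}$ ($O{\left(I,C \right)} = \frac{I + C}{C + \left(5 + C\right) 7} = \frac{C + I}{C + \left(35 + 7 C\right)} = \frac{C + I}{35 + 8 C}$)
$\sqrt{\left(-82\right) \left(-544\right) - O{\left(492,X{\left(-23 \right)} \right)}} = \sqrt{\left(-82\right) \left(-544\right) - \frac{9 + 492}{35 + 8 \cdot 9}} = \sqrt{44608 - \frac{1}{35 + 72} \cdot 501} = \sqrt{44608 - \frac{1}{107} \cdot 501} = \sqrt{44608 - \frac{501}{107}} = \sqrt{\frac{4772555}{107}} = \frac{\sqrt{510663385}}{107}$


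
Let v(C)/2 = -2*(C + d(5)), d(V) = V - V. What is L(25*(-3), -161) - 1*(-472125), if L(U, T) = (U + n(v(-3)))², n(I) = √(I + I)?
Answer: 477774 - 300*√6 ≈ 4.7704e+5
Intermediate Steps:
d(V) = 0
v(C) = -4*C (v(C) = 2*(-2*(C + 0)) = 2*(-2*C) = -4*C)
n(I) = √2*√I (n(I) = √(2*I) = √2*√I)
L(U, T) = (U + 2*√6)² (L(U, T) = (U + √2*√(-4*(-3)))² = (U + √2*√12)² = (U + √2*(2*√3))² = (U + 2*√6)²)
L(25*(-3), -161) - 1*(-472125) = (25*(-3) + 2*√6)² - 1*(-472125) = (-75 + 2*√6)² + 472125 = 472125 + (-75 + 2*√6)²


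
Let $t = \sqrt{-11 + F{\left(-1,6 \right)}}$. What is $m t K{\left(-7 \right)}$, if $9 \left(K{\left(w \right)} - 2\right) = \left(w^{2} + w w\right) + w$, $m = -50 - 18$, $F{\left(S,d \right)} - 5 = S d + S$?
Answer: $- \frac{7412 i \sqrt{13}}{9} \approx - 2969.4 i$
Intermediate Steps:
$F{\left(S,d \right)} = 5 + S + S d$ ($F{\left(S,d \right)} = 5 + \left(S d + S\right) = 5 + \left(S + S d\right) = 5 + S + S d$)
$m = -68$ ($m = -50 - 18 = -68$)
$K{\left(w \right)} = 2 + \frac{w}{9} + \frac{2 w^{2}}{9}$ ($K{\left(w \right)} = 2 + \frac{\left(w^{2} + w w\right) + w}{9} = 2 + \frac{\left(w^{2} + w^{2}\right) + w}{9} = 2 + \frac{2 w^{2} + w}{9} = 2 + \frac{w + 2 w^{2}}{9} = 2 + \left(\frac{w}{9} + \frac{2 w^{2}}{9}\right) = 2 + \frac{w}{9} + \frac{2 w^{2}}{9}$)
$t = i \sqrt{13}$ ($t = \sqrt{-11 - 2} = \sqrt{-13} = i \sqrt{13} \approx 3.6056 i$)
$m t K{\left(-7 \right)} = - 68 i \sqrt{13} \left(2 + \frac{1}{9} \left(-7\right) + \frac{2 \left(-7\right)^{2}}{9}\right) = - 68 i \sqrt{13} \left(2 - \frac{7}{9} + \frac{2}{9} \cdot 49\right) = - 68 i \sqrt{13} \left(2 - \frac{7}{9} + \frac{98}{9}\right) = - 68 i \sqrt{13} \cdot \frac{109}{9} = - \frac{7412 i \sqrt{13}}{9}$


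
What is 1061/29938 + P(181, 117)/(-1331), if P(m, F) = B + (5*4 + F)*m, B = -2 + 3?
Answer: -740990333/39847478 ≈ -18.596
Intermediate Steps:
B = 1
P(m, F) = 1 + m*(20 + F) (P(m, F) = 1 + (5*4 + F)*m = 1 + (20 + F)*m = 1 + m*(20 + F))
1061/29938 + P(181, 117)/(-1331) = 1061/29938 + (1 + 20*181 + 117*181)/(-1331) = 1061*(1/29938) + (1 + 3620 + 21177)*(-1/1331) = 1061/29938 + 24798*(-1/1331) = 1061/29938 - 24798/1331 = -740990333/39847478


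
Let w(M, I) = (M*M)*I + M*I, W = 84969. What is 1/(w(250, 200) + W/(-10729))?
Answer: 10729/134648865031 ≈ 7.9681e-8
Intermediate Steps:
w(M, I) = I*M + I*M**2 (w(M, I) = M**2*I + I*M = I*M**2 + I*M = I*M + I*M**2)
1/(w(250, 200) + W/(-10729)) = 1/(200*250*(1 + 250) + 84969/(-10729)) = 1/(200*250*251 + 84969*(-1/10729)) = 1/(12550000 - 84969/10729) = 1/(134648865031/10729) = 10729/134648865031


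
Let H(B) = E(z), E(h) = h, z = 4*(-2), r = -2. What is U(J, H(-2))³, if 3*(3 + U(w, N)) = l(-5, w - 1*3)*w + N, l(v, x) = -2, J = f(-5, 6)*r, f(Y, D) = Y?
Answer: -50653/27 ≈ -1876.0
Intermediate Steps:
z = -8
H(B) = -8
J = 10 (J = -5*(-2) = 10)
U(w, N) = -3 - 2*w/3 + N/3 (U(w, N) = -3 + (-2*w + N)/3 = -3 + (N - 2*w)/3 = -3 + (-2*w/3 + N/3) = -3 - 2*w/3 + N/3)
U(J, H(-2))³ = (-3 - ⅔*10 + (⅓)*(-8))³ = (-3 - 20/3 - 8/3)³ = (-37/3)³ = -50653/27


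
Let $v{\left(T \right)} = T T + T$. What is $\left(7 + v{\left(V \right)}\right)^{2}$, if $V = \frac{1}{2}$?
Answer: $\frac{961}{16} \approx 60.063$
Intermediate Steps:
$V = \frac{1}{2} \approx 0.5$
$v{\left(T \right)} = T + T^{2}$ ($v{\left(T \right)} = T^{2} + T = T + T^{2}$)
$\left(7 + v{\left(V \right)}\right)^{2} = \left(7 + \frac{1 + \frac{1}{2}}{2}\right)^{2} = \left(7 + \frac{1}{2} \cdot \frac{3}{2}\right)^{2} = \left(7 + \frac{3}{4}\right)^{2} = \left(\frac{31}{4}\right)^{2} = \frac{961}{16}$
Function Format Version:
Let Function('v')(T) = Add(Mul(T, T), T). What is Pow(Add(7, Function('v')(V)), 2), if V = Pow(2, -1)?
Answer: Rational(961, 16) ≈ 60.063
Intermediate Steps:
V = Rational(1, 2) ≈ 0.50000
Function('v')(T) = Add(T, Pow(T, 2)) (Function('v')(T) = Add(Pow(T, 2), T) = Add(T, Pow(T, 2)))
Pow(Add(7, Function('v')(V)), 2) = Pow(Add(7, Mul(Rational(1, 2), Add(1, Rational(1, 2)))), 2) = Pow(Add(7, Mul(Rational(1, 2), Rational(3, 2))), 2) = Pow(Add(7, Rational(3, 4)), 2) = Pow(Rational(31, 4), 2) = Rational(961, 16)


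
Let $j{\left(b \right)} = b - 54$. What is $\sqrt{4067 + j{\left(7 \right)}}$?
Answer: $2 \sqrt{1005} \approx 63.403$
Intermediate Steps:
$j{\left(b \right)} = -54 + b$
$\sqrt{4067 + j{\left(7 \right)}} = \sqrt{4067 + \left(-54 + 7\right)} = \sqrt{4067 - 47} = \sqrt{4020} = 2 \sqrt{1005}$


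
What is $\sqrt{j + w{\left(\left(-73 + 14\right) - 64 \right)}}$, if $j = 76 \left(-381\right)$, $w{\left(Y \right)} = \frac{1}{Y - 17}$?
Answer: $\frac{i \sqrt{141884435}}{70} \approx 170.16 i$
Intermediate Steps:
$w{\left(Y \right)} = \frac{1}{-17 + Y}$
$j = -28956$
$\sqrt{j + w{\left(\left(-73 + 14\right) - 64 \right)}} = \sqrt{-28956 + \frac{1}{-17 + \left(\left(-73 + 14\right) - 64\right)}} = \sqrt{-28956 + \frac{1}{-17 - 123}} = \sqrt{-28956 + \frac{1}{-140}} = \sqrt{-28956 - \frac{1}{140}} = \sqrt{- \frac{4053841}{140}} = \frac{i \sqrt{141884435}}{70}$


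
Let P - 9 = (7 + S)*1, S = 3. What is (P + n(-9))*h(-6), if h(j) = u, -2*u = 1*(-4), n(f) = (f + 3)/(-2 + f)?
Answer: 430/11 ≈ 39.091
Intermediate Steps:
n(f) = (3 + f)/(-2 + f)
P = 19 (P = 9 + (7 + 3)*1 = 9 + 10*1 = 9 + 10 = 19)
u = 2 (u = -(-4)/2 = -½*(-4) = 2)
h(j) = 2
(P + n(-9))*h(-6) = (19 + (3 - 9)/(-2 - 9))*2 = (19 - 6/(-11))*2 = (19 - 1/11*(-6))*2 = (19 + 6/11)*2 = (215/11)*2 = 430/11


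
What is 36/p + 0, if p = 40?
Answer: 9/10 ≈ 0.90000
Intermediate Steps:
36/p + 0 = 36/40 + 0 = 36*(1/40) + 0 = 9/10 + 0 = 9/10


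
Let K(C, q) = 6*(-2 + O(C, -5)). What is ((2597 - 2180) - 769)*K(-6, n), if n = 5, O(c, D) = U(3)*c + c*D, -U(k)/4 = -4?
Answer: 143616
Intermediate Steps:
U(k) = 16 (U(k) = -4*(-4) = 16)
O(c, D) = 16*c + D*c (O(c, D) = 16*c + c*D = 16*c + D*c)
K(C, q) = -12 + 66*C (K(C, q) = 6*(-2 + C*(16 - 5)) = 6*(-2 + C*11) = 6*(-2 + 11*C) = -12 + 66*C)
((2597 - 2180) - 769)*K(-6, n) = ((2597 - 2180) - 769)*(-12 + 66*(-6)) = (417 - 769)*(-12 - 396) = -352*(-408) = 143616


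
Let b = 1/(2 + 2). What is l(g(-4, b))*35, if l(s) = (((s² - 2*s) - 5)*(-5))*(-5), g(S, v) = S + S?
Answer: 65625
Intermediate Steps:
b = ¼ (b = 1/4 = ¼ ≈ 0.25000)
g(S, v) = 2*S
l(s) = -125 - 50*s + 25*s² (l(s) = ((-5 + s² - 2*s)*(-5))*(-5) = (25 - 5*s² + 10*s)*(-5) = -125 - 50*s + 25*s²)
l(g(-4, b))*35 = (-125 - 100*(-4) + 25*(2*(-4))²)*35 = (-125 - 50*(-8) + 25*(-8)²)*35 = (-125 + 400 + 25*64)*35 = (-125 + 400 + 1600)*35 = 1875*35 = 65625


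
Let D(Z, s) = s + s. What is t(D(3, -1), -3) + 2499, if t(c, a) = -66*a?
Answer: 2697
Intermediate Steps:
D(Z, s) = 2*s
t(D(3, -1), -3) + 2499 = -66*(-3) + 2499 = 198 + 2499 = 2697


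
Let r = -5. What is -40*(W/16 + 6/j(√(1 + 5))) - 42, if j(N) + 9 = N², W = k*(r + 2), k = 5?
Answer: 151/2 ≈ 75.500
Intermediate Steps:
W = -15 (W = 5*(-5 + 2) = 5*(-3) = -15)
j(N) = -9 + N²
-40*(W/16 + 6/j(√(1 + 5))) - 42 = -40*(-15/16 + 6/(-9 + (√(1 + 5))²)) - 42 = -40*(-15*1/16 + 6/(-9 + (√6)²)) - 42 = -40*(-15/16 + 6/(-9 + 6)) - 42 = -40*(-15/16 + 6/(-3)) - 42 = -40*(-15/16 + 6*(-⅓)) - 42 = -40*(-15/16 - 2) - 42 = -40*(-47/16) - 42 = 235/2 - 42 = 151/2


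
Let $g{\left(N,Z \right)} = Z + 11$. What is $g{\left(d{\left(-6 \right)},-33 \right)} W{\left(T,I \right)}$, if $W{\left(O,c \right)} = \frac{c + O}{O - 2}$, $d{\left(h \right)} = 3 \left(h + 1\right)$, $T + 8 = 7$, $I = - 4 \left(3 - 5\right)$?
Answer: $\frac{154}{3} \approx 51.333$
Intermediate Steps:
$I = 8$ ($I = \left(-4\right) \left(-2\right) = 8$)
$T = -1$ ($T = -8 + 7 = -1$)
$d{\left(h \right)} = 3 + 3 h$ ($d{\left(h \right)} = 3 \left(1 + h\right) = 3 + 3 h$)
$W{\left(O,c \right)} = \frac{O + c}{-2 + O}$
$g{\left(N,Z \right)} = 11 + Z$
$g{\left(d{\left(-6 \right)},-33 \right)} W{\left(T,I \right)} = \left(11 - 33\right) \frac{-1 + 8}{-2 - 1} = - 22 \frac{1}{-3} \cdot 7 = - 22 \left(\left(- \frac{1}{3}\right) 7\right) = \left(-22\right) \left(- \frac{7}{3}\right) = \frac{154}{3}$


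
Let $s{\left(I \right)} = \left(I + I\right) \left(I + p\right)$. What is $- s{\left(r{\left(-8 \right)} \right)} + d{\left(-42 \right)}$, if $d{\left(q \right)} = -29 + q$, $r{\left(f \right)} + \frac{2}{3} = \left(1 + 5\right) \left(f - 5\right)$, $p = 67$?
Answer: $- \frac{17159}{9} \approx -1906.6$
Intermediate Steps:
$r{\left(f \right)} = - \frac{92}{3} + 6 f$ ($r{\left(f \right)} = - \frac{2}{3} + \left(1 + 5\right) \left(f - 5\right) = - \frac{2}{3} + 6 \left(-5 + f\right) = - \frac{2}{3} + \left(-30 + 6 f\right) = - \frac{92}{3} + 6 f$)
$s{\left(I \right)} = 2 I \left(67 + I\right)$ ($s{\left(I \right)} = \left(I + I\right) \left(I + 67\right) = 2 I \left(67 + I\right)$)
$- s{\left(r{\left(-8 \right)} \right)} + d{\left(-42 \right)} = - 2 \left(- \frac{92}{3} + 6 \left(-8\right)\right) \left(67 + \left(- \frac{92}{3} + 6 \left(-8\right)\right)\right) - 71 = - 2 \left(- \frac{92}{3} - 48\right) \left(67 - \frac{236}{3}\right) - 71 = - \frac{2 \left(-236\right) \left(67 - \frac{236}{3}\right)}{3} - 71 = - \frac{2 \left(-236\right) \left(-35\right)}{3 \cdot 3} - 71 = \left(-1\right) \frac{16520}{9} - 71 = - \frac{16520}{9} - 71 = - \frac{17159}{9}$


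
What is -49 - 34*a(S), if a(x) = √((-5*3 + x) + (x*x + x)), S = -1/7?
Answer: -49 - 68*I*√187/7 ≈ -49.0 - 132.84*I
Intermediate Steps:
S = -⅐ (S = -1*⅐ = -⅐ ≈ -0.14286)
a(x) = √(-15 + x² + 2*x) (a(x) = √((-15 + x) + (x² + x)) = √((-15 + x) + (x + x²)) = √(-15 + x² + 2*x))
-49 - 34*a(S) = -49 - 34*√(-15 + (-⅐)² + 2*(-⅐)) = -49 - 34*√(-15 + 1/49 - 2/7) = -49 - 68*I*√187/7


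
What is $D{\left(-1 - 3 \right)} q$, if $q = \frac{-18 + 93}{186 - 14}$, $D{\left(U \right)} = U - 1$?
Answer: $- \frac{375}{172} \approx -2.1802$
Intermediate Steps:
$D{\left(U \right)} = -1 + U$
$q = \frac{75}{172} \approx 0.43605$
$D{\left(-1 - 3 \right)} q = \left(-1 - 4\right) \frac{75}{172} = \left(-5\right) \frac{75}{172} = - \frac{375}{172}$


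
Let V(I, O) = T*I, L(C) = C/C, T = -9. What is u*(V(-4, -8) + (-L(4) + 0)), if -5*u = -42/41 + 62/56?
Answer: -95/164 ≈ -0.57927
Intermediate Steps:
L(C) = 1
V(I, O) = -9*I
u = -19/1148 (u = -(-42/41 + 62/56)/5 = -(-42*1/41 + 62*(1/56))/5 = -(-42/41 + 31/28)/5 = -⅕*95/1148 = -19/1148 ≈ -0.016551)
u*(V(-4, -8) + (-L(4) + 0)) = -19*(-9*(-4) + (-1*1 + 0))/1148 = -19*(36 + (-1 + 0))/1148 = -19*(36 - 1)/1148 = -19/1148*35 = -95/164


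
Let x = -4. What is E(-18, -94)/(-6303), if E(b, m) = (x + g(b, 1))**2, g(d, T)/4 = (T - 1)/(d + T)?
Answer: -16/6303 ≈ -0.0025385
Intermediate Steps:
g(d, T) = 4*(-1 + T)/(T + d) (g(d, T) = 4*((T - 1)/(d + T)) = 4*((-1 + T)/(T + d)) = 4*(-1 + T)/(T + d))
E(b, m) = 16 (E(b, m) = (-4 + 4*(-1 + 1)/(1 + b))**2 = (-4 + 4*0/(1 + b))**2 = (-4 + 0)**2 = (-4)**2 = 16)
E(-18, -94)/(-6303) = 16/(-6303) = 16*(-1/6303) = -16/6303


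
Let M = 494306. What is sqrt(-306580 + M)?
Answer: sqrt(187726) ≈ 433.27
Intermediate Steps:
sqrt(-306580 + M) = sqrt(-306580 + 494306) = sqrt(187726)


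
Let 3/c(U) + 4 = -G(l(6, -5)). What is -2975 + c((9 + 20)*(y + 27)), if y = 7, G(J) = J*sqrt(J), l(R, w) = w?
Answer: -139829/47 - 5*I*sqrt(5)/47 ≈ -2975.1 - 0.23788*I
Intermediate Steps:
G(J) = J**(3/2)
c(U) = 3/(-4 + 5*I*sqrt(5)) (c(U) = 3/(-4 - (-5)**(3/2)) = 3/(-4 - (-5)*I*sqrt(5)) = 3/(-4 + 5*I*sqrt(5)))
-2975 + c((9 + 20)*(y + 27)) = -2975 + (-4/47 - 5*I*sqrt(5)/47) = -139829/47 - 5*I*sqrt(5)/47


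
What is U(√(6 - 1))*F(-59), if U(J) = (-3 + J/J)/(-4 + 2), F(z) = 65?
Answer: 65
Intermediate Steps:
U(J) = 1 (U(J) = (-3 + 1)/(-2) = -2*(-½) = 1)
U(√(6 - 1))*F(-59) = 1*65 = 65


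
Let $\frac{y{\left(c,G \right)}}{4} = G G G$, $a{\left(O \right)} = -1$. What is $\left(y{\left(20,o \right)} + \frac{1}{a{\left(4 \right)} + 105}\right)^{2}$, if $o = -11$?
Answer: $\frac{306578153025}{10816} \approx 2.8345 \cdot 10^{7}$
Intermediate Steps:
$y{\left(c,G \right)} = 4 G^{3}$ ($y{\left(c,G \right)} = 4 G G G = 4 G^{2} G = 4 G^{3}$)
$\left(y{\left(20,o \right)} + \frac{1}{a{\left(4 \right)} + 105}\right)^{2} = \left(4 \left(-11\right)^{3} + \frac{1}{-1 + 105}\right)^{2} = \left(4 \left(-1331\right) + \frac{1}{104}\right)^{2} = \left(-5324 + \frac{1}{104}\right)^{2} = \left(- \frac{553695}{104}\right)^{2} = \frac{306578153025}{10816}$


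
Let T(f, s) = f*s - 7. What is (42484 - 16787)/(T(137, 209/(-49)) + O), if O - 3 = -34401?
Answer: -1259153/1714478 ≈ -0.73442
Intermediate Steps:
O = -34398 (O = 3 - 34401 = -34398)
T(f, s) = -7 + f*s
(42484 - 16787)/(T(137, 209/(-49)) + O) = (42484 - 16787)/((-7 + 137*(209/(-49))) - 34398) = 25697/((-7 + 137*(209*(-1/49))) - 34398) = 25697/((-7 + 137*(-209/49)) - 34398) = 25697/((-7 - 28633/49) - 34398) = 25697/(-28976/49 - 34398) = 25697/(-1714478/49) = 25697*(-49/1714478) = -1259153/1714478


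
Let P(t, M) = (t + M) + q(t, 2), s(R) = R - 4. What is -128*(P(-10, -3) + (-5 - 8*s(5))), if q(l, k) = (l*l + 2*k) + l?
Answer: -8704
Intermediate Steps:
s(R) = -4 + R
q(l, k) = l + l**2 + 2*k (q(l, k) = (l**2 + 2*k) + l = l + l**2 + 2*k)
P(t, M) = 4 + M + t**2 + 2*t (P(t, M) = (t + M) + (t + t**2 + 2*2) = (M + t) + (t + t**2 + 4) = (M + t) + (4 + t + t**2) = 4 + M + t**2 + 2*t)
-128*(P(-10, -3) + (-5 - 8*s(5))) = -128*((4 - 3 + (-10)**2 + 2*(-10)) + (-5 - 8*(-4 + 5))) = -128*((4 - 3 + 100 - 20) + (-5 - 8*1)) = -128*(81 + (-5 - 8)) = -128*(81 - 13) = -128*68 = -8704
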